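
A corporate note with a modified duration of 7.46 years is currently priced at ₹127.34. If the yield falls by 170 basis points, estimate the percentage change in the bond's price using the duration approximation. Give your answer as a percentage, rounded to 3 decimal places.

Duration approximation: ΔP/P ≈ -D_mod · Δy = -7.46 × (-0.017) = +0.126820.
As a percentage: +12.6820%.

+12.682%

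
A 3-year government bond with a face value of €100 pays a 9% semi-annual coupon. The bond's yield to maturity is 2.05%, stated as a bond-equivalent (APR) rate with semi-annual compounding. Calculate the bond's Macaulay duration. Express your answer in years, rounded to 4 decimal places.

Periodic yield y = 0.01025. Discount each cash flow and weight by its period:
  t   CF        PV=CF/(1+0.01025)^t    t·PV
  1         4.50         4.4543         4.4543
  2         4.50         4.4091         8.8183
  3         4.50         4.3644        13.0932
  4         4.50         4.3201        17.2805
  5         4.50         4.2763        21.3815
  6       104.50        98.2977       589.7859
  Σ                    120.1220       654.8138
Price P = Σ PV = 120.1220.
Macaulay duration = Σ(t·PV) / P = 654.8138 / 120.1220 = 5.45124 half-year periods.
In years: 5.45124 / 2 = 2.72562 years.

2.7256 years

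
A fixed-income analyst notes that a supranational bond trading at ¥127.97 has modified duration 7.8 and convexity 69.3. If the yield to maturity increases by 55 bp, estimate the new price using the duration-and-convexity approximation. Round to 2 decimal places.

Duration effect: -D_mod·Δy = -7.8 × (+0.0055) = -0.042900
Convexity effect: ½·C·(Δy)² = 0.5 × 69.3 × (0.0055)² = +0.0010481625
ΔP/P ≈ -0.042900 + 0.0010481625 = -0.0418518375
New price ≈ 127.97 × (1 - 0.0418518375) = 122.614220355125.

¥122.61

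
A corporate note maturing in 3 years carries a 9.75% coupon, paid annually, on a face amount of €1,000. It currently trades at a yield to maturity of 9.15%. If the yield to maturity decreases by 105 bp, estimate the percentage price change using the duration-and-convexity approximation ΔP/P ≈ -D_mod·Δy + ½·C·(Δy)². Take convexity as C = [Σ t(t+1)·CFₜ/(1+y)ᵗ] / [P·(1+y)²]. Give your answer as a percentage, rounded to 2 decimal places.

With y = 0.0915:
  t   CF        PV=CF/(1+0.0915)^t    t·PV        t(t+1)·PV
  1        97.50        89.3266        89.3266         178.6532
  2        97.50        81.8384       163.6768         491.0304
  3     1,097.50       843.9822     2,531.9467      10,127.7869
  Σ                  1,015.1473     2,784.9501      10,797.4705
P = 1,015.1473; D_Mac = 2.74340 yrs; D_mod = 2.51342 yrs; C = 8.92782.
Duration effect: -2.51342 × (-0.0105) = +0.026391
Convexity effect: 0.5 × 8.92782 × (-0.0105)² = +0.0004921
ΔP/P ≈ +0.026391 + 0.0004921 = +0.026883 = +2.6883%.

+2.69%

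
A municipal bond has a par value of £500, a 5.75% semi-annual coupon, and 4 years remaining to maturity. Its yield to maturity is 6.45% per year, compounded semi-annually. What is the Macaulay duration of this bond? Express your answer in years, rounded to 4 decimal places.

3.6244 years

Periodic yield y = 0.03225. Discount each cash flow and weight by its period:
  t   CF        PV=CF/(1+0.03225)^t    t·PV
  1       14.375        13.9259        13.9259
  2       14.375        13.4908        26.9816
  3       14.375        13.0693        39.2080
  4       14.375        12.6610        50.6440
  5       14.375        12.2654        61.3272
  6       14.375        11.8822        71.2935
  7       14.375        11.5110        80.5771
  8      514.375       399.0256     3,192.2045
  Σ                    487.8313     3,536.1618
Price P = Σ PV = 487.8313.
Macaulay duration = Σ(t·PV) / P = 3,536.1618 / 487.8313 = 7.24874 half-year periods.
In years: 7.24874 / 2 = 3.62437 years.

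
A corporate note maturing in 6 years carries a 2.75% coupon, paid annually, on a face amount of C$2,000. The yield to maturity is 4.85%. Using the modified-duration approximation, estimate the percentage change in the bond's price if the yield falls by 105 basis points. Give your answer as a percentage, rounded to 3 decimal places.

+5.594%

Periodic yield y = 0.0485. Modified duration first:
  t   CF        PV=CF/(1+0.0485)^t    t·PV
  1        55.00        52.4559        52.4559
  2        55.00        50.0295       100.0589
  3        55.00        47.7153       143.1458
  4        55.00        45.5081       182.0325
  5        55.00        43.4031       217.0154
  6     2,055.00     1,546.6827     9,280.0960
  Σ                  1,785.7945     9,974.8045
P = 1,785.7945; D_Mac = 5.58564 yrs; D_mod = 5.58564/(1+0.0485) = 5.32727 yrs.
ΔP/P ≈ -D_mod · Δy = -5.32727 × (-0.0105) = +0.055936 = +5.5936%.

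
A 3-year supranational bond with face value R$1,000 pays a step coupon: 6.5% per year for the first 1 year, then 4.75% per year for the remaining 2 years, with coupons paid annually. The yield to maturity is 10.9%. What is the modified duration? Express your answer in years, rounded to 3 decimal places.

2.543 years

Periodic yield y = 0.109. First find Macaulay duration:
  t   CF        PV=CF/(1+0.109)^t    t·PV
  1        65.00        58.6114        58.6114
  2        47.50        38.6216        77.2432
  3     1,047.50       767.9968     2,303.9903
  Σ                    865.2298     2,439.8449
P = 865.2298; Macaulay duration = 2,439.8449 / 865.2298 = 2.81988 years.
Modified duration = D_Mac / (1 + y) = 2.81988 / 1.109 = 2.54272 years.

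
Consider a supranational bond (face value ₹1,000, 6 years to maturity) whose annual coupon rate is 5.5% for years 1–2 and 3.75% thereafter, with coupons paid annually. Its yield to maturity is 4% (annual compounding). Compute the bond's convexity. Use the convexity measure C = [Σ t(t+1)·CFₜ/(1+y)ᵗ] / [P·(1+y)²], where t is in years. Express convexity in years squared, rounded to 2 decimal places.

With y = 0.04:
  t   CF        PV=CF/(1+0.04)^t    t·PV        t(t+1)·PV
  1        55.00        52.8846        52.8846         105.7692
  2        55.00        50.8506       101.7012         305.1036
  3        37.50        33.3374       100.0121         400.0484
  4        37.50        32.0552       128.2206         641.1031
  5        37.50        30.8223       154.1113         924.6680
  6     1,037.50       819.9513     4,919.7079      34,437.9555
  Σ                  1,019.9013     5,456.6378      36,814.6477
P = 1,019.9013.
Convexity = Σ t(t+1)·PV / [P·(1+y)²] = 36,814.6477 / (1,019.9013 × 1.081600) = 33.37304.

33.37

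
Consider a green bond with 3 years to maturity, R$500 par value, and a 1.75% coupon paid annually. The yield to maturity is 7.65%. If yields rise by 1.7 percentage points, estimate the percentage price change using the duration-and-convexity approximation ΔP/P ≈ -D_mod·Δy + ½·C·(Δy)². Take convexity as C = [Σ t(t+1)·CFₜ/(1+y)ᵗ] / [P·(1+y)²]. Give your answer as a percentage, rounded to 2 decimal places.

-4.50%

With y = 0.0765:
  t   CF        PV=CF/(1+0.0765)^t    t·PV        t(t+1)·PV
  1         8.75         8.1282         8.1282          16.2564
  2         8.75         7.5506        15.1011          45.3034
  3       508.75       407.8142     1,223.4425       4,893.7701
  Σ                    423.4929     1,246.6719       4,955.3300
P = 423.4929; D_Mac = 2.94378 yrs; D_mod = 2.73459 yrs; C = 10.09714.
Duration effect: -2.73459 × (+0.017) = -0.046488
Convexity effect: 0.5 × 10.09714 × (0.017)² = +0.0014590
ΔP/P ≈ -0.046488 + 0.0014590 = -0.045029 = -4.5029%.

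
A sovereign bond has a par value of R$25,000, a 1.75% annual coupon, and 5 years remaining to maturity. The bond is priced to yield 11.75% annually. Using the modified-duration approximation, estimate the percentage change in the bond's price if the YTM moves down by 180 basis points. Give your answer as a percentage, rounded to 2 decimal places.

+7.70%

Periodic yield y = 0.1175. Modified duration first:
  t   CF        PV=CF/(1+0.1175)^t    t·PV
  1       437.50       391.4989       391.4989
  2       437.50       350.3346       700.6691
  3       437.50       313.4985       940.4955
  4       437.50       280.5356     1,122.1423
  5    25,437.50    14,596.0979    72,980.4895
  Σ                 15,931.9654    76,135.2953
P = 15,931.9654; D_Mac = 4.77878 yrs; D_mod = 4.77878/(1+0.1175) = 4.27631 yrs.
ΔP/P ≈ -D_mod · Δy = -4.27631 × (-0.018) = +0.076974 = +7.6974%.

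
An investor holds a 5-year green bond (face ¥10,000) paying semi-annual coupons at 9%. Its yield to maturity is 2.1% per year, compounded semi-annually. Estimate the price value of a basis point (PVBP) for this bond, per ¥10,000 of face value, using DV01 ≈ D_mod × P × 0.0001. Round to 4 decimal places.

¥5.5960

Periodic yield y = 0.0105.
  t   CF        PV=CF/(1+0.0105)^t    t·PV
  1       450.00       445.3241       445.3241
  2       450.00       440.6968       881.3936
  3       450.00       436.1175     1,308.3526
  4       450.00       431.5859     1,726.3436
  5       450.00       427.1013     2,135.5067
  6       450.00       422.6634     2,535.9802
  7       450.00       418.2715     2,927.9006
  8       450.00       413.9253     3,311.4024
  9       450.00       409.6242     3,686.6182
  10   10,450.00     9,413.5430    94,135.4303
  Σ                 13,258.8531   113,094.2522
P = 13,258.8531; D_Mac = 8.52972 half-year periods = 4.26486 yrs; D_mod = 4.22054 yrs.
DV01 ≈ 4.22054 × 13,258.8531 × 0.0001 = 5.595955.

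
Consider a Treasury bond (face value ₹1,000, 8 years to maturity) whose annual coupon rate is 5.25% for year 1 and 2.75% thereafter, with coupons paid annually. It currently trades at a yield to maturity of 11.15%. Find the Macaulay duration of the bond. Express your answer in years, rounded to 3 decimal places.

Periodic yield y = 0.1115. Discount each cash flow and weight by its year:
  t   CF        PV=CF/(1+0.1115)^t    t·PV
  1        52.50        47.2335        47.2335
  2        27.50        22.2594        44.5188
  3        27.50        20.0265        60.0794
  4        27.50        18.0175        72.0700
  5        27.50        16.2101        81.0504
  6        27.50        14.5840        87.5038
  7        27.50        13.1210        91.8469
  8     1,027.50       441.0686     3,528.5484
  Σ                    592.5205     4,012.8513
Price P = Σ PV = 592.5205.
Macaulay duration = Σ(t·PV) / P = 4,012.8513 / 592.5205 = 6.77251 years.

6.773 years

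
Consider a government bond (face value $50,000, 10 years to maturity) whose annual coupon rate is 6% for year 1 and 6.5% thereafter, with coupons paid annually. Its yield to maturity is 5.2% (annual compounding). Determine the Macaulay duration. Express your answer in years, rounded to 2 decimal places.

Periodic yield y = 0.052. Discount each cash flow and weight by its year:
  t   CF        PV=CF/(1+0.052)^t    t·PV
  1     3,000.00     2,851.7110     2,851.7110
  2     3,250.00     2,936.6479     5,873.2958
  3     3,250.00     2,791.4904     8,374.4713
  4     3,250.00     2,653.5080    10,614.0320
  5     3,250.00     2,522.3460    12,611.7300
  6     3,250.00     2,397.6673    14,386.0039
  7     3,250.00     2,279.1514    15,954.0600
  8     3,250.00     2,166.4938    17,331.9501
  9     3,250.00     2,059.4047    18,534.6424
  10   53,250.00    32,074.6713   320,746.7126
  Σ                 54,733.0919   427,278.6092
Price P = Σ PV = 54,733.0919.
Macaulay duration = Σ(t·PV) / P = 427,278.6092 / 54,733.0919 = 7.80659 years.

7.81 years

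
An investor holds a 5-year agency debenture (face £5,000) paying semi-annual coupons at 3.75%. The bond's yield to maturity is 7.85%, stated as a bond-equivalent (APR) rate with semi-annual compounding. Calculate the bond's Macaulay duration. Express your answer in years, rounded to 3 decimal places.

4.559 years

Periodic yield y = 0.03925. Discount each cash flow and weight by its period:
  t   CF        PV=CF/(1+0.03925)^t    t·PV
  1        93.75        90.2093        90.2093
  2        93.75        86.8023       173.6046
  3        93.75        83.5240       250.5719
  4        93.75        80.3695       321.4779
  5        93.75        77.3341       386.6706
  6        93.75        74.4134       446.4803
  7        93.75        71.6030       501.2208
  8        93.75        68.8987       551.1896
  9        93.75        66.2966       596.6690
  10    5,093.75     3,466.0697    34,660.6972
  Σ                  4,165.5205    37,978.7912
Price P = Σ PV = 4,165.5205.
Macaulay duration = Σ(t·PV) / P = 37,978.7912 / 4,165.5205 = 9.11742 half-year periods.
In years: 9.11742 / 2 = 4.55871 years.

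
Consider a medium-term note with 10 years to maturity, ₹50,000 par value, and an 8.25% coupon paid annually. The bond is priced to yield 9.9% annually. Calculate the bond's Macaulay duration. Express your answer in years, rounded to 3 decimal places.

Periodic yield y = 0.099. Discount each cash flow and weight by its year:
  t   CF        PV=CF/(1+0.099)^t    t·PV
  1     4,125.00     3,753.4122     3,753.4122
  2     4,125.00     3,415.2977     6,830.5954
  3     4,125.00     3,107.6412     9,322.9237
  4     4,125.00     2,827.6990    11,310.7961
  5     4,125.00     2,572.9746    12,864.8728
  6     4,125.00     2,341.1961    14,047.1768
  7     4,125.00     2,130.2968    14,912.0773
  8     4,125.00     1,938.3956    15,507.1647
  9     4,125.00     1,763.7812    15,874.0312
  10   54,125.00    21,058.1873   210,581.8735
  Σ                 44,908.8818   315,004.9238
Price P = Σ PV = 44,908.8818.
Macaulay duration = Σ(t·PV) / P = 315,004.9238 / 44,908.8818 = 7.01431 years.

7.014 years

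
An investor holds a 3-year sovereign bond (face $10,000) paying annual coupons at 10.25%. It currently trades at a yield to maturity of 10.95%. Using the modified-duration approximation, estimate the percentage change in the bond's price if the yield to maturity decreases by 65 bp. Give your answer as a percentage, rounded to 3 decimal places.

Periodic yield y = 0.1095. Modified duration first:
  t   CF        PV=CF/(1+0.1095)^t    t·PV
  1     1,025.00       923.8396       923.8396
  2     1,025.00       832.6630     1,665.3259
  3    11,025.00     8,072.2886    24,216.8657
  Σ                  9,828.7911    26,806.0312
P = 9,828.7911; D_Mac = 2.72730 yrs; D_mod = 2.72730/(1+0.1095) = 2.45813 yrs.
ΔP/P ≈ -D_mod · Δy = -2.45813 × (-0.0065) = +0.015978 = +1.5978%.

+1.598%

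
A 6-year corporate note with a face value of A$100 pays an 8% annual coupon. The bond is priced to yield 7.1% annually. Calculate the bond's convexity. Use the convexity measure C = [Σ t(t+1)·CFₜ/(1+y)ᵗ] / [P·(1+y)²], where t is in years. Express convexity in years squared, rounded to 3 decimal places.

With y = 0.071:
  t   CF        PV=CF/(1+0.071)^t    t·PV        t(t+1)·PV
  1         8.00         7.4697         7.4697          14.9393
  2         8.00         6.9745        13.9489          41.8468
  3         8.00         6.5121        19.5363          78.1453
  4         8.00         6.0804        24.3216         121.6080
  5         8.00         5.6773        28.3866         170.3193
  6       108.00        71.5627       429.3764       3,005.6349
  Σ                    104.2767       523.0395       3,432.4936
P = 104.2767.
Convexity = Σ t(t+1)·PV / [P·(1+y)²] = 3,432.4936 / (104.2767 × 1.147041) = 28.69747.

28.697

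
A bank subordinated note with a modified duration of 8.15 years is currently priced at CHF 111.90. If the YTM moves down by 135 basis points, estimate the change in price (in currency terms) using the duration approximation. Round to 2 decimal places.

+CHF 12.31

Duration approximation: ΔP/P ≈ -D_mod · Δy = -8.15 × (-0.0135) = +0.110025.
ΔP ≈ 111.90 × (+0.110025) = +12.3117975.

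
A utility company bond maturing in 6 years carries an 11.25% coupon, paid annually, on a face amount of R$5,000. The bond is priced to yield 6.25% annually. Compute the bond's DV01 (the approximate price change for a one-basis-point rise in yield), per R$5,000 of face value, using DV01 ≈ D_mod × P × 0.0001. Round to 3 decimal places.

Periodic yield y = 0.0625.
  t   CF        PV=CF/(1+0.0625)^t    t·PV
  1       562.50       529.4118       529.4118
  2       562.50       498.2699       996.5398
  3       562.50       468.9599     1,406.8797
  4       562.50       441.3740     1,765.4961
  5       562.50       415.4108     2,077.0542
  6     5,562.50     3,866.3075    23,197.8450
  Σ                  6,219.7339    29,973.2266
P = 6,219.7339; D_Mac = 4.81905 yrs; D_mod = 4.53558 yrs.
DV01 ≈ 4.53558 × 6,219.7339 × 0.0001 = 2.821010.

R$2.821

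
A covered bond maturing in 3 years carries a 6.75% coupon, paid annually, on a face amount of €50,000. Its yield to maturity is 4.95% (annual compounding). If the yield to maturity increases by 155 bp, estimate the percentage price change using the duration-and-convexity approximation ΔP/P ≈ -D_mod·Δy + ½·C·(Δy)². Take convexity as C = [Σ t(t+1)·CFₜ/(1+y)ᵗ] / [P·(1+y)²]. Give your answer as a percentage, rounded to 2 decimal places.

-4.04%

With y = 0.0495:
  t   CF        PV=CF/(1+0.0495)^t    t·PV        t(t+1)·PV
  1     3,375.00     3,215.8171     3,215.8171       6,431.6341
  2     3,375.00     3,064.1420     6,128.2841      18,384.8522
  3    53,375.00    46,173.2622   138,519.7867     554,079.1466
  Σ                 52,453.2213   147,863.8878     578,895.6329
P = 52,453.2213; D_Mac = 2.81897 yrs; D_mod = 2.68601 yrs; C = 10.01990.
Duration effect: -2.68601 × (+0.0155) = -0.041633
Convexity effect: 0.5 × 10.01990 × (0.0155)² = +0.0012036
ΔP/P ≈ -0.041633 + 0.0012036 = -0.040430 = -4.0430%.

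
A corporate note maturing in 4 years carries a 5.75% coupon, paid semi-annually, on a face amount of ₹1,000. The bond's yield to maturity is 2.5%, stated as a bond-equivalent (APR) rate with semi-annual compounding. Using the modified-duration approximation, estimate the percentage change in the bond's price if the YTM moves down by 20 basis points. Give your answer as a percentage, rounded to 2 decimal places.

+0.72%

Periodic yield y = 0.0125. Modified duration first:
  t   CF        PV=CF/(1+0.0125)^t    t·PV
  1        28.75        28.3951        28.3951
  2        28.75        28.0445        56.0890
  3        28.75        27.6983        83.0948
  4        28.75        27.3563       109.4253
  5        28.75        27.0186       135.0930
  6        28.75        26.6850       160.1102
  7        28.75        26.3556       184.4891
  8     1,028.75       931.4287     7,451.4292
  Σ                  1,122.9820     8,208.1256
P = 1,122.9820; D_Mac = 7.30922 half-year periods = 3.65461 yrs; D_mod = 3.65461/(1+0.0125) = 3.60949 yrs.
ΔP/P ≈ -D_mod · Δy = -3.60949 × (-0.002) = +0.007219 = +0.7219%.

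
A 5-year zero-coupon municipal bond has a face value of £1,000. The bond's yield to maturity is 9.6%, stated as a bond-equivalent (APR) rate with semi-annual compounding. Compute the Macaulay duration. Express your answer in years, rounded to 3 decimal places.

5.000 years

A zero-coupon bond has a single cash flow at maturity, so its Macaulay duration equals its maturity: 5 years.
(Equivalently: 10 semi-annual periods ÷ 2 = 5 years.)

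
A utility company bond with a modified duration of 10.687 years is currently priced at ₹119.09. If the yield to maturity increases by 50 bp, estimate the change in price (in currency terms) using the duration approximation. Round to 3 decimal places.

Duration approximation: ΔP/P ≈ -D_mod · Δy = -10.687 × (+0.005) = -0.053435.
ΔP ≈ 119.09 × (-0.053435) = -6.36357415.

-₹6.364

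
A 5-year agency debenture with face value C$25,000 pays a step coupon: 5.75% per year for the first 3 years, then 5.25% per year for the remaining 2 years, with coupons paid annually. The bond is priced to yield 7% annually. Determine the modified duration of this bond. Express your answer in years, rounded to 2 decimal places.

Periodic yield y = 0.07. First find Macaulay duration:
  t   CF        PV=CF/(1+0.07)^t    t·PV
  1     1,437.50     1,343.4579     1,343.4579
  2     1,437.50     1,255.5682     2,511.1363
  3     1,437.50     1,173.4282     3,520.2846
  4     1,312.50     1,001.3000     4,005.1999
  5    26,312.50    18,760.4488    93,802.2442
  Σ                 23,534.2031   105,182.3230
P = 23,534.2031; Macaulay duration = 105,182.3230 / 23,534.2031 = 4.46934 years.
Modified duration = D_Mac / (1 + y) = 4.46934 / 1.07 = 4.17695 years.

4.18 years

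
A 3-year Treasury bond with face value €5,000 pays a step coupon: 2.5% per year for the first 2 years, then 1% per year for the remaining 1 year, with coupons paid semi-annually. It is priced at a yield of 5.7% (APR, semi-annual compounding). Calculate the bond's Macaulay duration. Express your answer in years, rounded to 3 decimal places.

Periodic yield y = 0.0285. Discount each cash flow and weight by its period:
  t   CF        PV=CF/(1+0.0285)^t    t·PV
  1        62.50        60.7681        60.7681
  2        62.50        59.0842       118.1684
  3        62.50        57.4470       172.3409
  4        62.50        55.8551       223.4204
  5        25.00        21.7229       108.6147
  6     5,025.00     4,245.3186    25,471.9117
  Σ                  4,500.1959    26,155.2242
Price P = Σ PV = 4,500.1959.
Macaulay duration = Σ(t·PV) / P = 26,155.2242 / 4,500.1959 = 5.81202 half-year periods.
In years: 5.81202 / 2 = 2.90601 years.

2.906 years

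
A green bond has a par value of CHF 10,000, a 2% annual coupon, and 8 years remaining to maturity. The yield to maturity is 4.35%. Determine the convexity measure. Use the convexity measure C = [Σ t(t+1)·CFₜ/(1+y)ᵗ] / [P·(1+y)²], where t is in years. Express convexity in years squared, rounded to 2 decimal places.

With y = 0.0435:
  t   CF        PV=CF/(1+0.0435)^t    t·PV        t(t+1)·PV
  1       200.00       191.6627       191.6627         383.3253
  2       200.00       183.6729       367.3458       1,102.0374
  3       200.00       176.0162       528.0486       2,112.1944
  4       200.00       168.6787       674.7147       3,373.5735
  5       200.00       161.6470       808.2351       4,849.4109
  6       200.00       154.9085       929.4511       6,506.1574
  7       200.00       148.4509     1,039.1563       8,313.2502
  8    10,200.00     7,255.3864    58,043.0909     522,387.8183
  Σ                  8,440.4232    62,581.7052     549,027.7674
P = 8,440.4232.
Convexity = Σ t(t+1)·PV / [P·(1+y)²] = 549,027.7674 / (8,440.4232 × 1.088892) = 59.73724.

59.74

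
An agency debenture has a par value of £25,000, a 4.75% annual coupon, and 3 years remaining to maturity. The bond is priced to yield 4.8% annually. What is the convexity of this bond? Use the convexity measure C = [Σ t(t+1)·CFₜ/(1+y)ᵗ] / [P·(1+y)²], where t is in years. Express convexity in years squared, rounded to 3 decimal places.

With y = 0.048:
  t   CF        PV=CF/(1+0.048)^t    t·PV        t(t+1)·PV
  1     1,187.50     1,133.1107     1,133.1107       2,266.2214
  2     1,187.50     1,081.2125     2,162.4250       6,487.2749
  3    26,187.50    22,751.5083    68,254.5248     273,018.0990
  Σ                 24,965.8314    71,550.0604     281,771.5953
P = 24,965.8314.
Convexity = Σ t(t+1)·PV / [P·(1+y)²] = 281,771.5953 / (24,965.8314 × 1.098304) = 10.27611.

10.276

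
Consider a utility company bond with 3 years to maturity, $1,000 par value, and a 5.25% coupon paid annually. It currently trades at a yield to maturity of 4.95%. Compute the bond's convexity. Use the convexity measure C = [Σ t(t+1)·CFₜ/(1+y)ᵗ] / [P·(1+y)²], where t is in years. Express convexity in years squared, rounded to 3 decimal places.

With y = 0.0495:
  t   CF        PV=CF/(1+0.0495)^t    t·PV        t(t+1)·PV
  1        52.50        50.0238        50.0238         100.0476
  2        52.50        47.6644        95.3289         285.9866
  3     1,052.50       910.4892     2,731.4675      10,925.8698
  Σ                  1,008.1774     2,876.8201      11,311.9041
P = 1,008.1774.
Convexity = Σ t(t+1)·PV / [P·(1+y)²] = 11,311.9041 / (1,008.1774 × 1.101450) = 10.18671.

10.187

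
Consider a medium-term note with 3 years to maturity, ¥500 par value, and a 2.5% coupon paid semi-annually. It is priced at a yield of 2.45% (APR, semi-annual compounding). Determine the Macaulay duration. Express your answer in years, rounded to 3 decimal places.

2.909 years

Periodic yield y = 0.01225. Discount each cash flow and weight by its period:
  t   CF        PV=CF/(1+0.01225)^t    t·PV
  1         6.25         6.1744         6.1744
  2         6.25         6.0996        12.1993
  3         6.25         6.0258        18.0775
  4         6.25         5.9529        23.8116
  5         6.25         5.8809        29.4043
  6       506.25       470.5853     2,823.5116
  Σ                    500.7189     2,913.1786
Price P = Σ PV = 500.7189.
Macaulay duration = Σ(t·PV) / P = 2,913.1786 / 500.7189 = 5.81799 half-year periods.
In years: 5.81799 / 2 = 2.90900 years.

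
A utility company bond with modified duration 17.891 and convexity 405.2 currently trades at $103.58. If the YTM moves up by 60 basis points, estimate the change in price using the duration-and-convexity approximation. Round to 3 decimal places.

-$10.363

Duration effect: -D_mod·Δy = -17.891 × (+0.006) = -0.107346
Convexity effect: ½·C·(Δy)² = 0.5 × 405.2 × (0.006)² = +0.0072936
ΔP/P ≈ -0.107346 + 0.0072936 = -0.1000524
ΔP ≈ 103.58 × (-0.1000524) = -10.363427592.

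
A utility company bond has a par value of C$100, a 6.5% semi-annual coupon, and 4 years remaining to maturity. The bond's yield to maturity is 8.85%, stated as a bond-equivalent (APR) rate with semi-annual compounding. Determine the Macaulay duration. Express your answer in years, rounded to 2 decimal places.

3.57 years

Periodic yield y = 0.04425. Discount each cash flow and weight by its period:
  t   CF        PV=CF/(1+0.04425)^t    t·PV
  1         3.25         3.1123         3.1123
  2         3.25         2.9804         5.9608
  3         3.25         2.8541         8.5623
  4         3.25         2.7332        10.9326
  5         3.25         2.6173        13.0867
  6         3.25         2.5064        15.0386
  7         3.25         2.4002        16.8016
  8       103.25        73.0221       584.1766
  Σ                     92.2260       657.6716
Price P = Σ PV = 92.2260.
Macaulay duration = Σ(t·PV) / P = 657.6716 / 92.2260 = 7.13108 half-year periods.
In years: 7.13108 / 2 = 3.56554 years.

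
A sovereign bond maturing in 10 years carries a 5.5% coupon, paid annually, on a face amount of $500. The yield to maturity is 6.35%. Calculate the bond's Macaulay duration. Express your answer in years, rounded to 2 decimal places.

Periodic yield y = 0.0635. Discount each cash flow and weight by its year:
  t   CF        PV=CF/(1+0.0635)^t    t·PV
  1        27.50        25.8580        25.8580
  2        27.50        24.3141        48.6281
  3        27.50        22.8623        68.5869
  4        27.50        21.4972        85.9890
  5        27.50        20.2137       101.0684
  6        27.50        19.0067       114.0405
  7        27.50        17.8719       125.1032
  8        27.50        16.8048       134.4382
  9        27.50        15.8014       142.2125
  10      527.50       285.0017     2,850.0175
  Σ                    469.2319     3,695.9422
Price P = Σ PV = 469.2319.
Macaulay duration = Σ(t·PV) / P = 3,695.9422 / 469.2319 = 7.87658 years.

7.88 years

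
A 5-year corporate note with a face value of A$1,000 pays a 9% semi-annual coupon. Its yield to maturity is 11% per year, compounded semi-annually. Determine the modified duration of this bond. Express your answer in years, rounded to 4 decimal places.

Periodic yield y = 0.055. First find Macaulay duration:
  t   CF        PV=CF/(1+0.055)^t    t·PV
  1        45.00        42.6540        42.6540
  2        45.00        40.4304        80.8607
  3        45.00        38.3226       114.9678
  4        45.00        36.3248       145.2990
  5        45.00        34.4310       172.1552
  6        45.00        32.6361       195.8164
  7        45.00        30.9347       216.5426
  8        45.00        29.3219       234.5756
  9        45.00        27.7933       250.1399
  10    1,045.00       611.7750     6,117.7496
  Σ                    924.6237     7,570.7608
P = 924.6237; Macaulay duration = 7,570.7608 / 924.6237 = 8.18794 half-year periods = 4.09397 years.
Modified duration = D_Mac / (1 + y) = 4.09397 / 1.055 = 3.88054 years.

3.8805 years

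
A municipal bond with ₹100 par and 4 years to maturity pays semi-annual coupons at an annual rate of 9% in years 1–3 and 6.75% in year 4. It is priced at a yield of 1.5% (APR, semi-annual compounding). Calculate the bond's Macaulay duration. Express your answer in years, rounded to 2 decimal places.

3.52 years

Periodic yield y = 0.0075. Discount each cash flow and weight by its period:
  t   CF        PV=CF/(1+0.0075)^t    t·PV
  1        4.500         4.4665         4.4665
  2        4.500         4.4333         8.8665
  3        4.500         4.4002        13.2007
  4        4.500         4.3675        17.4700
  5        4.500         4.3350        21.6749
  6        4.500         4.3027        25.8163
  7        3.375         3.2030        22.4211
  8      103.375        97.3767       779.0137
  Σ                    126.8849       892.9296
Price P = Σ PV = 126.8849.
Macaulay duration = Σ(t·PV) / P = 892.9296 / 126.8849 = 7.03732 half-year periods.
In years: 7.03732 / 2 = 3.51866 years.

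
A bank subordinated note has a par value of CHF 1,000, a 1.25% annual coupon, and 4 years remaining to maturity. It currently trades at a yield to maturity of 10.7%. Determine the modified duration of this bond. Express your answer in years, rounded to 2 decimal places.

3.53 years

Periodic yield y = 0.107. First find Macaulay duration:
  t   CF        PV=CF/(1+0.107)^t    t·PV
  1        12.50        11.2918        11.2918
  2        12.50        10.2003        20.4007
  3        12.50         9.2144        27.6432
  4     1,012.50       674.2245     2,696.8981
  Σ                    704.9311     2,756.2338
P = 704.9311; Macaulay duration = 2,756.2338 / 704.9311 = 3.90993 years.
Modified duration = D_Mac / (1 + y) = 3.90993 / 1.107 = 3.53201 years.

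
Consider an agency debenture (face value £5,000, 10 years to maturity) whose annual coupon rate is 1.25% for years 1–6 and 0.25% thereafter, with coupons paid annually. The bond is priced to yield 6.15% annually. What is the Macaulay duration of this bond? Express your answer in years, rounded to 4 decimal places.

9.3237 years

Periodic yield y = 0.0615. Discount each cash flow and weight by its year:
  t   CF        PV=CF/(1+0.0615)^t    t·PV
  1        62.50        58.8789        58.8789
  2        62.50        55.4677       110.9354
  3        62.50        52.2541       156.7622
  4        62.50        49.2266       196.9065
  5        62.50        46.3746       231.8729
  6        62.50        43.6878       262.1267
  7        12.50         8.2313        57.6193
  8        12.50         7.7544        62.0355
  9        12.50         7.3052        65.7465
  10    5,012.50     2,759.6525    27,596.5251
  Σ                  3,088.8331    28,799.4090
Price P = Σ PV = 3,088.8331.
Macaulay duration = Σ(t·PV) / P = 28,799.4090 / 3,088.8331 = 9.32372 years.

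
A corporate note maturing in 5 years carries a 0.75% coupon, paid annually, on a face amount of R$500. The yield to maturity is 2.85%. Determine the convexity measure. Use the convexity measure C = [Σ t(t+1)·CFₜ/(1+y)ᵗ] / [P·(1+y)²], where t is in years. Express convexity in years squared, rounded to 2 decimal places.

27.77

With y = 0.0285:
  t   CF        PV=CF/(1+0.0285)^t    t·PV        t(t+1)·PV
  1         3.75         3.6461         3.6461           7.2922
  2         3.75         3.5451         7.0901          21.2703
  3         3.75         3.4468        10.3405          41.3618
  4         3.75         3.3513        13.4052          67.0261
  5       503.75       437.7172     2,188.5858      13,131.5150
  Σ                    451.7064     2,223.0677      13,268.4654
P = 451.7064.
Convexity = Σ t(t+1)·PV / [P·(1+y)²] = 13,268.4654 / (451.7064 × 1.057812) = 27.76872.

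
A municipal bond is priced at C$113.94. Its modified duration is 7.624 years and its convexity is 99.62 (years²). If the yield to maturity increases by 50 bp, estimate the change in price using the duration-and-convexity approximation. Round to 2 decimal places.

Duration effect: -D_mod·Δy = -7.624 × (+0.005) = -0.038120
Convexity effect: ½·C·(Δy)² = 0.5 × 99.62 × (0.005)² = +0.00124525
ΔP/P ≈ -0.038120 + 0.00124525 = -0.03687475
ΔP ≈ 113.94 × (-0.03687475) = -4.201509015.

-C$4.20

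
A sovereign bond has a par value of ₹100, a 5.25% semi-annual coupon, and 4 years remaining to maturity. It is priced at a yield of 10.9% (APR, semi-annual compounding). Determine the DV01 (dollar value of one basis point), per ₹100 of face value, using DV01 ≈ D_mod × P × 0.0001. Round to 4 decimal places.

₹0.0281

Periodic yield y = 0.0545.
  t   CF        PV=CF/(1+0.0545)^t    t·PV
  1        2.625         2.4893         2.4893
  2        2.625         2.3607         4.7213
  3        2.625         2.2387         6.7160
  4        2.625         2.1230         8.4919
  5        2.625         2.0132        10.0662
  6        2.625         1.9092        11.4552
  7        2.625         1.8105        12.6736
  8      102.625        67.1244       536.9953
  Σ                     82.0690       593.6089
P = 82.0690; D_Mac = 7.23305 half-year periods = 3.61652 yrs; D_mod = 3.42961 yrs.
DV01 ≈ 3.42961 × 82.0690 × 0.0001 = 0.028146.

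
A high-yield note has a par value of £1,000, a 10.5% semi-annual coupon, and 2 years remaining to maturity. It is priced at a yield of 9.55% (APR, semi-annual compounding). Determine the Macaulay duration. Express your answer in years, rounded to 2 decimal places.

1.86 years

Periodic yield y = 0.04775. Discount each cash flow and weight by its period:
  t   CF        PV=CF/(1+0.04775)^t    t·PV
  1        52.50        50.1074        50.1074
  2        52.50        47.8238        95.6476
  3        52.50        45.6443       136.9328
  4     1,052.50       873.3562     3,493.4250
  Σ                  1,016.9317     3,776.1127
Price P = Σ PV = 1,016.9317.
Macaulay duration = Σ(t·PV) / P = 3,776.1127 / 1,016.9317 = 3.71324 half-year periods.
In years: 3.71324 / 2 = 1.85662 years.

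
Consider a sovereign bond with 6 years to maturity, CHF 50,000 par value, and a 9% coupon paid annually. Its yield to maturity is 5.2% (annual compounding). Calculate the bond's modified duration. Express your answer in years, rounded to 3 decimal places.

4.745 years

Periodic yield y = 0.052. First find Macaulay duration:
  t   CF        PV=CF/(1+0.052)^t    t·PV
  1     4,500.00     4,277.5665     4,277.5665
  2     4,500.00     4,066.1279     8,132.2558
  3     4,500.00     3,865.1406    11,595.4217
  4     4,500.00     3,674.0880    14,696.3520
  5     4,500.00     3,492.4791    17,462.3955
  6    54,500.00    40,207.0364   241,242.2186
  Σ                 59,582.4385   297,406.2101
P = 59,582.4385; Macaulay duration = 297,406.2101 / 59,582.4385 = 4.99151 years.
Modified duration = D_Mac / (1 + y) = 4.99151 / 1.052 = 4.74478 years.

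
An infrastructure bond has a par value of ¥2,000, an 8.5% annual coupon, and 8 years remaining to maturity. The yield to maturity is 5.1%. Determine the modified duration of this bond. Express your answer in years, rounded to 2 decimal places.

6.01 years

Periodic yield y = 0.051. First find Macaulay duration:
  t   CF        PV=CF/(1+0.051)^t    t·PV
  1       170.00       161.7507       161.7507
  2       170.00       153.9017       307.8035
  3       170.00       146.4336       439.3008
  4       170.00       139.3279       557.3116
  5       170.00       132.5670       662.8349
  6       170.00       126.1341       756.8048
  7       170.00       120.0134       840.0941
  8     2,170.00     1,457.5988    11,660.7905
  Σ                  2,437.7273    15,386.6908
P = 2,437.7273; Macaulay duration = 15,386.6908 / 2,437.7273 = 6.31190 years.
Modified duration = D_Mac / (1 + y) = 6.31190 / 1.051 = 6.00561 years.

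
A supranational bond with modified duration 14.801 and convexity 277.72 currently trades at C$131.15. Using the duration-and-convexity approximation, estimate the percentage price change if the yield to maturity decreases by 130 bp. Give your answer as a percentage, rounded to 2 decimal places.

+21.59%

Duration effect: -D_mod·Δy = -14.801 × (-0.013) = +0.192413
Convexity effect: ½·C·(Δy)² = 0.5 × 277.72 × (-0.013)² = +0.02346734
ΔP/P ≈ +0.192413 + 0.02346734 = +0.21588034
= +21.588034%.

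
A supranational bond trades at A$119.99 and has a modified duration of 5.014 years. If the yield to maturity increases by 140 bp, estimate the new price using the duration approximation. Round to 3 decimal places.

A$111.567

Duration approximation: ΔP/P ≈ -D_mod · Δy = -5.014 × (+0.014) = -0.070196.
New price ≈ 119.99 × (1 - 0.070196) = 111.56718196.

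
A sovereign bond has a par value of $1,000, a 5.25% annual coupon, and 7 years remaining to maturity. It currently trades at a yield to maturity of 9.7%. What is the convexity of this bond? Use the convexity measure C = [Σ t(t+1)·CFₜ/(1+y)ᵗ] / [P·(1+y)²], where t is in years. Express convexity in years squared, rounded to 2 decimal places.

36.85

With y = 0.097:
  t   CF        PV=CF/(1+0.097)^t    t·PV        t(t+1)·PV
  1        52.50        47.8578        47.8578          95.7156
  2        52.50        43.6261        87.2521         261.7564
  3        52.50        39.7685       119.3056         477.2222
  4        52.50        36.2521       145.0083         725.0414
  5        52.50        33.0466       165.2328         991.3966
  6        52.50        30.1245       180.7469       1,265.2281
  7     1,052.50       550.5233     3,853.6632      30,829.3053
  Σ                    781.1988     4,599.0666      34,645.6656
P = 781.1988.
Convexity = Σ t(t+1)·PV / [P·(1+y)²] = 34,645.6656 / (781.1988 × 1.203409) = 36.85311.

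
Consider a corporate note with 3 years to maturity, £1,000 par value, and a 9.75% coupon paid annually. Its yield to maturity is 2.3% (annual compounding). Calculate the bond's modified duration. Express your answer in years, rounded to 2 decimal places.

Periodic yield y = 0.023. First find Macaulay duration:
  t   CF        PV=CF/(1+0.023)^t    t·PV
  1        97.50        95.3079        95.3079
  2        97.50        93.1651       186.3302
  3     1,097.50     1,025.1269     3,075.3807
  Σ                  1,213.5999     3,357.0188
P = 1,213.5999; Macaulay duration = 3,357.0188 / 1,213.5999 = 2.76617 years.
Modified duration = D_Mac / (1 + y) = 2.76617 / 1.023 = 2.70397 years.

2.70 years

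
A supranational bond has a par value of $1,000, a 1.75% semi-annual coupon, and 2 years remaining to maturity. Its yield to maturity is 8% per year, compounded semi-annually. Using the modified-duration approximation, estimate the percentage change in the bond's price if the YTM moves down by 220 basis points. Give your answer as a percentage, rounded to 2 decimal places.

Periodic yield y = 0.04. Modified duration first:
  t   CF        PV=CF/(1+0.04)^t    t·PV
  1         8.75         8.4135         8.4135
  2         8.75         8.0899        16.1797
  3         8.75         7.7787        23.3362
  4     1,008.75       862.2837     3,449.1349
  Σ                    886.5658     3,497.0643
P = 886.5658; D_Mac = 3.94451 half-year periods = 1.97225 yrs; D_mod = 1.97225/(1+0.04) = 1.89640 yrs.
ΔP/P ≈ -D_mod · Δy = -1.89640 × (-0.022) = +0.041721 = +4.1721%.

+4.17%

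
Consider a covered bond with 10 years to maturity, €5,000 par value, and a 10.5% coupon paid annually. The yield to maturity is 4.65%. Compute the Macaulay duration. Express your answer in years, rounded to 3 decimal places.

7.246 years

Periodic yield y = 0.0465. Discount each cash flow and weight by its year:
  t   CF        PV=CF/(1+0.0465)^t    t·PV
  1       525.00       501.6722       501.6722
  2       525.00       479.3810       958.7620
  3       525.00       458.0803     1,374.2409
  4       525.00       437.7260     1,750.9041
  5       525.00       418.2762     2,091.3809
  6       525.00       399.6906     2,398.1434
  7       525.00       381.9308     2,673.5156
  8       525.00       364.9601     2,919.6812
  9       525.00       348.7436     3,138.6921
  10    5,525.00     3,507.0338    35,070.3383
  Σ                  7,297.4947    52,877.3308
Price P = Σ PV = 7,297.4947.
Macaulay duration = Σ(t·PV) / P = 52,877.3308 / 7,297.4947 = 7.24596 years.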